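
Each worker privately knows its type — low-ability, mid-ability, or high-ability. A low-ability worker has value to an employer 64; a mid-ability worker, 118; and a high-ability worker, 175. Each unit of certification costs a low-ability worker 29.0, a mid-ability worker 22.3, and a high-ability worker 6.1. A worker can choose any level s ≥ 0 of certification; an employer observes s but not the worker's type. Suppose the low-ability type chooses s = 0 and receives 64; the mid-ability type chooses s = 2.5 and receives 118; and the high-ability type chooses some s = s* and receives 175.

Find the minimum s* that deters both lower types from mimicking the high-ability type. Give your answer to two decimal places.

Low-ability type (on-path payoff 64) won't mimic when 64 ≥ 175 − 29.0·s*, i.e. s* ≥ 3.83.
Mid-ability type (on-path payoff 118 − 22.3×2.5 = 62.25) won't mimic when 62.25 ≥ 175 − 22.3·s*, i.e. s* ≥ 5.06.
Both must hold, so s* = max(3.83, 5.06) = 5.06. The mid-ability type's constraint binds.

5.06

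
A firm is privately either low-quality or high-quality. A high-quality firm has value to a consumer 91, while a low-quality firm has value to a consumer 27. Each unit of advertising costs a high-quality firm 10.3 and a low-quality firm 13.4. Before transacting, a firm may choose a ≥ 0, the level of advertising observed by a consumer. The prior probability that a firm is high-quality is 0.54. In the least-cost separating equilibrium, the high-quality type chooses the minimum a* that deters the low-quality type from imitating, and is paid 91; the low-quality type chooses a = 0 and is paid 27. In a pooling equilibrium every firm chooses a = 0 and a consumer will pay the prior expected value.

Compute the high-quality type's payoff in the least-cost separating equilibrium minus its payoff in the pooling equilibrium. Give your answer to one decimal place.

-19.8

Least-cost separating signal: a* solves 27 = 91 − 13.4·a*, so a* = (91 − 27)/13.4 ≈ 4.7761.
High-quality type's separating payoff: 91 − 10.3 × a* = 91 − 10.3 × (91 − 27)/13.4 = 91 − 659.2/13.4 ≈ 41.806.
Pooling payoff: 0.54 × 91 + 0.46 × 27 = 61.56.
Difference: 41.806 − 61.56 = -19.754, i.e. -19.8 to one decimal place.
The high-quality type would prefer the pooling outcome.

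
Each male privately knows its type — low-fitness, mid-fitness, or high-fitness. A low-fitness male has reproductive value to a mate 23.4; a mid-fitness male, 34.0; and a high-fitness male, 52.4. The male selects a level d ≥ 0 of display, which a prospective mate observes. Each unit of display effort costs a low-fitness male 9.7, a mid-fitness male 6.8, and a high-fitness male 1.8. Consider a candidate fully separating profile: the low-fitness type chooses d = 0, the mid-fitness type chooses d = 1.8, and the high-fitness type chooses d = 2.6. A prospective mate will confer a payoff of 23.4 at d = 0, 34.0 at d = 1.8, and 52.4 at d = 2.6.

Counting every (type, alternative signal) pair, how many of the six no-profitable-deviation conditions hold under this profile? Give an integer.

High-fitness (own payoff 52.4 − 1.8×2.6 = 47.72): to d=0 gives 23.4 → no gain ✓; to d=1.8 gives 34.0 − 1.8×1.8 = 30.76 → no gain ✓.
Mid-fitness (own payoff 34.0 − 6.8×1.8 = 21.76): to d=0 gives 23.4 → profitable ✗; to d=2.6 gives 52.4 − 6.8×2.6 = 34.72 → profitable ✗.
Low-fitness (own payoff 23.4): to d=1.8 gives 34.0 − 9.7×1.8 = 16.54 → no gain ✓; to d=2.6 gives 52.4 − 9.7×2.6 = 27.18 → profitable ✗.
3 of the 6 constraints hold; not an equilibrium.

3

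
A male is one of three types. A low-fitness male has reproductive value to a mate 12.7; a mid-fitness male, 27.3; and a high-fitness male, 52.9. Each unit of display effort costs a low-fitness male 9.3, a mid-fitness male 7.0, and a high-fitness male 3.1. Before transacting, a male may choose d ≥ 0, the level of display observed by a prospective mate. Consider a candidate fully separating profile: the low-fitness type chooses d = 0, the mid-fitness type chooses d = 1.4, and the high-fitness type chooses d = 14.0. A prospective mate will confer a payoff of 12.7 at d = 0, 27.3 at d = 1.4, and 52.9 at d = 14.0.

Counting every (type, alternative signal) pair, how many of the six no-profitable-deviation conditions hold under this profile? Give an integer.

High-fitness (own payoff 52.9 − 3.1×14.0 = 9.5): to d=0 gives 12.7 → profitable ✗; to d=1.4 gives 27.3 − 3.1×1.4 = 22.96 → profitable ✗.
Low-fitness (own payoff 12.7): to d=1.4 gives 27.3 − 9.3×1.4 = 14.28 → profitable ✗; to d=14.0 gives 52.9 − 9.3×14.0 = -77.3 → no gain ✓.
Mid-fitness (own payoff 27.3 − 7.0×1.4 = 17.5): to d=0 gives 12.7 → no gain ✓; to d=14.0 gives 52.9 − 7.0×14.0 = -45.1 → no gain ✓.
3 of the 6 constraints hold; not an equilibrium.

3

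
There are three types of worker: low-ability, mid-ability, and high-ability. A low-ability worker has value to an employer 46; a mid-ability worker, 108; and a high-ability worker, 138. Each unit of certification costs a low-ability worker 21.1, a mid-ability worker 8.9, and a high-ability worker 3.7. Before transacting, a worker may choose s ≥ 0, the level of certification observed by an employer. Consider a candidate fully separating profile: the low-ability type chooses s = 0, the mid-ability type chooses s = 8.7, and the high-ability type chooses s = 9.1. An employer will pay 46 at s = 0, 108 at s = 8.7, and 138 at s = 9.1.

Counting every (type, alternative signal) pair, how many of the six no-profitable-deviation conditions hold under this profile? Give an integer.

Low-ability (own payoff 46): to s=8.7 gives 108 − 21.1×8.7 = -75.57 → no gain ✓; to s=9.1 gives 138 − 21.1×9.1 = -54.01 → no gain ✓.
Mid-ability (own payoff 108 − 8.9×8.7 = 30.57): to s=0 gives 46 → profitable ✗; to s=9.1 gives 138 − 8.9×9.1 = 57.01 → profitable ✗.
High-ability (own payoff 138 − 3.7×9.1 = 104.33): to s=0 gives 46 → no gain ✓; to s=8.7 gives 108 − 3.7×8.7 = 75.81 → no gain ✓.
4 of the 6 constraints hold; not an equilibrium.

4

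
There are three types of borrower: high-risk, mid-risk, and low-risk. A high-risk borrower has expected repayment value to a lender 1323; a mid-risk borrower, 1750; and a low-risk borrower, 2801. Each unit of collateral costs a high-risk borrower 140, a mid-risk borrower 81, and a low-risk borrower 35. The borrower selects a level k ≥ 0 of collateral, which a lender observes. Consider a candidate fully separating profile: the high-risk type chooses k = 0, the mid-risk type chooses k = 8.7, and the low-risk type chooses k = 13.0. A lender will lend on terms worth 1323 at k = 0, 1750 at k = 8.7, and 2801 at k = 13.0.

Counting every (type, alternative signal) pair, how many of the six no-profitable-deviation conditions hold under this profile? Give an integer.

4

High-risk (own payoff 1323): to k=8.7 gives 1750 − 140×8.7 = 532 → no gain ✓; to k=13.0 gives 2801 − 140×13.0 = 981 → no gain ✓.
Mid-risk (own payoff 1750 − 81×8.7 = 1045.3): to k=0 gives 1323 → profitable ✗; to k=13.0 gives 2801 − 81×13.0 = 1748 → profitable ✗.
Low-risk (own payoff 2801 − 35×13.0 = 2346): to k=0 gives 1323 → no gain ✓; to k=8.7 gives 1750 − 35×8.7 = 1445.5 → no gain ✓.
4 of the 6 constraints hold; not an equilibrium.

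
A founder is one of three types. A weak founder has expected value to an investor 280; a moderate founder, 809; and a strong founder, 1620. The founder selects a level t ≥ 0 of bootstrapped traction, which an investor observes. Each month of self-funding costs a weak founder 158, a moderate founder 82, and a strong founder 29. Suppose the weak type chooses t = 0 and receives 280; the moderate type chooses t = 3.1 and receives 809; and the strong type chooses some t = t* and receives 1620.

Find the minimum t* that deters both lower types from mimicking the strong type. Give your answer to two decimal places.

12.99

Weak type (on-path payoff 280) won't mimic when 280 ≥ 1620 − 158·t*, i.e. t* ≥ 8.48.
Moderate type (on-path payoff 809 − 82×3.1 = 554.8) won't mimic when 554.8 ≥ 1620 − 82·t*, i.e. t* ≥ 12.99.
Both must hold, so t* = max(8.48, 12.99) = 12.99. The moderate type's constraint binds.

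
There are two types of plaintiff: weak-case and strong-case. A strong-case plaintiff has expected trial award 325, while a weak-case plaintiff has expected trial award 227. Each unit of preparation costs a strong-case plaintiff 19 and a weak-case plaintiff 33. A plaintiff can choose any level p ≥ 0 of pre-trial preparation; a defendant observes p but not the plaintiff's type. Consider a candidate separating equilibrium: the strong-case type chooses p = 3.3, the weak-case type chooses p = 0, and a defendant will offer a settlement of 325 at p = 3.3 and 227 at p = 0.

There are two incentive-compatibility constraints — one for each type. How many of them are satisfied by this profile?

2

Strong-case type: signal → 325 − 19 × 3.3 = 262.3; deviate to 0 → 227. IC holds (262.3 ≥ 227).
Weak-case type: stay at 0 → 227; mimic → 325 − 33 × 3.3 = 216.1. IC holds (227 ≥ 216.1).
2 of 2 constraints hold, so this is a separating equilibrium.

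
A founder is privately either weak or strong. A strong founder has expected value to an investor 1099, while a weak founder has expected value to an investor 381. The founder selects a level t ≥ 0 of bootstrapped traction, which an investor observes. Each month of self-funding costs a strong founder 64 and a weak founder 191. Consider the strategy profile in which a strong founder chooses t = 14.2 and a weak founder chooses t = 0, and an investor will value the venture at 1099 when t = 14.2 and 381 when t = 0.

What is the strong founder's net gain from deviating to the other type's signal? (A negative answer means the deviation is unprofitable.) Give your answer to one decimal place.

190.8

Playing t = 14.2 the strong founder receives 1099 − 64 × 14.2 = 190.2.
Deviating to t = 0 yields 381 instead.
Gain from deviating: 381 − 190.2 = 190.8.
The gain is positive, so the strong type's incentive-compatibility constraint is violated — this profile is not a separating equilibrium.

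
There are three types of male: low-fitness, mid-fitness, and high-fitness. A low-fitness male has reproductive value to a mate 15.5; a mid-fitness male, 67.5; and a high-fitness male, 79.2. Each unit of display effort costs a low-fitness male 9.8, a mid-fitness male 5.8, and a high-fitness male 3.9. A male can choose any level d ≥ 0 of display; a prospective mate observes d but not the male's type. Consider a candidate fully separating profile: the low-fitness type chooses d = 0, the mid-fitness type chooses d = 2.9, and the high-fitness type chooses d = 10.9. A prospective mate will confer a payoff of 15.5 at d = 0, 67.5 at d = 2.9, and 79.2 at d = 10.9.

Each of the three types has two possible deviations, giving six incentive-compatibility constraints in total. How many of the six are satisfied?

4

Low-fitness (own payoff 15.5): to d=2.9 gives 67.5 − 9.8×2.9 = 39.08 → profitable ✗; to d=10.9 gives 79.2 − 9.8×10.9 = -27.62 → no gain ✓.
High-fitness (own payoff 79.2 − 3.9×10.9 = 36.69): to d=0 gives 15.5 → no gain ✓; to d=2.9 gives 67.5 − 3.9×2.9 = 56.19 → profitable ✗.
Mid-fitness (own payoff 67.5 − 5.8×2.9 = 50.68): to d=0 gives 15.5 → no gain ✓; to d=10.9 gives 79.2 − 5.8×10.9 = 15.98 → no gain ✓.
4 of the 6 constraints hold; not an equilibrium.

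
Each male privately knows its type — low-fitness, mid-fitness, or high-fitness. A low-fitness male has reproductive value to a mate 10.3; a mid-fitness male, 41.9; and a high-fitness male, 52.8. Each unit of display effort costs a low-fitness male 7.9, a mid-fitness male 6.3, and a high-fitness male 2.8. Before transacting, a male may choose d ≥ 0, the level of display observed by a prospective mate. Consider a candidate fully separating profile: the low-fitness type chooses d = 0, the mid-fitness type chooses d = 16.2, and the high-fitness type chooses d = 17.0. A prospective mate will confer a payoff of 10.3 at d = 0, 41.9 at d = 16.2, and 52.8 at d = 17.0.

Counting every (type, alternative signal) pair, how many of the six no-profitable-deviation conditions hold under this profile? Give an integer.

3

Low-fitness (own payoff 10.3): to d=16.2 gives 41.9 − 7.9×16.2 = -86.08 → no gain ✓; to d=17.0 gives 52.8 − 7.9×17.0 = -81.5 → no gain ✓.
High-fitness (own payoff 52.8 − 2.8×17.0 = 5.2): to d=0 gives 10.3 → profitable ✗; to d=16.2 gives 41.9 − 2.8×16.2 = -3.46 → no gain ✓.
Mid-fitness (own payoff 41.9 − 6.3×16.2 = -60.16): to d=0 gives 10.3 → profitable ✗; to d=17.0 gives 52.8 − 6.3×17.0 = -54.3 → profitable ✗.
3 of the 6 constraints hold; not an equilibrium.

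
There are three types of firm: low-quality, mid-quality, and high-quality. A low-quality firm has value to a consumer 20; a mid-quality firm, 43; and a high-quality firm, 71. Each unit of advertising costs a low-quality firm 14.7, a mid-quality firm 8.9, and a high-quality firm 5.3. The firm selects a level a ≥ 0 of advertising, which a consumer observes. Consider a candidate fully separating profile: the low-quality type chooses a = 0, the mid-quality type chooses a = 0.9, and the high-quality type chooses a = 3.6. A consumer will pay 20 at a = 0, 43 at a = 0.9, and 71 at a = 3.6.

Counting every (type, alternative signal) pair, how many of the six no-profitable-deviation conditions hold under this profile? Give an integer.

4

Mid-quality (own payoff 43 − 8.9×0.9 = 34.99): to a=0 gives 20 → no gain ✓; to a=3.6 gives 71 − 8.9×3.6 = 38.96 → profitable ✗.
High-quality (own payoff 71 − 5.3×3.6 = 51.92): to a=0 gives 20 → no gain ✓; to a=0.9 gives 43 − 5.3×0.9 = 38.23 → no gain ✓.
Low-quality (own payoff 20): to a=0.9 gives 43 − 14.7×0.9 = 29.77 → profitable ✗; to a=3.6 gives 71 − 14.7×3.6 = 18.08 → no gain ✓.
4 of the 6 constraints hold; not an equilibrium.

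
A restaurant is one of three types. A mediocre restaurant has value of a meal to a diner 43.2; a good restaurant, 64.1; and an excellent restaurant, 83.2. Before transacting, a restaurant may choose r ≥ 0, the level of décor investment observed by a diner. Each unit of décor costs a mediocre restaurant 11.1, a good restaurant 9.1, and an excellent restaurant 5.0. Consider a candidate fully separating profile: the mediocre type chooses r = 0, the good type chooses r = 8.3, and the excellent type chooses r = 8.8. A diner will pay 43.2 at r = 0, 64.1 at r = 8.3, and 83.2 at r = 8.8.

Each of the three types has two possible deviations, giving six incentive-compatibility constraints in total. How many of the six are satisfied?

Mediocre (own payoff 43.2): to r=8.3 gives 64.1 − 11.1×8.3 = -28.03 → no gain ✓; to r=8.8 gives 83.2 − 11.1×8.8 = -14.48 → no gain ✓.
Excellent (own payoff 83.2 − 5.0×8.8 = 39.2): to r=0 gives 43.2 → profitable ✗; to r=8.3 gives 64.1 − 5.0×8.3 = 22.6 → no gain ✓.
Good (own payoff 64.1 − 9.1×8.3 = -11.43): to r=0 gives 43.2 → profitable ✗; to r=8.8 gives 83.2 − 9.1×8.8 = 3.12 → profitable ✗.
3 of the 6 constraints hold; not an equilibrium.

3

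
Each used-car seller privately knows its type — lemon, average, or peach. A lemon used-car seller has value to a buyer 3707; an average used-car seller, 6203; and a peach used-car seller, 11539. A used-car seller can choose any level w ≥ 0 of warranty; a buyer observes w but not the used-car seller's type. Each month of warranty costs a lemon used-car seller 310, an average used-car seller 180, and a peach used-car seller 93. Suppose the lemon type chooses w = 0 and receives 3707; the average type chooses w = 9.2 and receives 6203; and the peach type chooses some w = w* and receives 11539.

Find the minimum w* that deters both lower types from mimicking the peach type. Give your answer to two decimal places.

Lemon type (on-path payoff 3707) won't mimic when 3707 ≥ 11539 − 310·w*, i.e. w* ≥ 25.26.
Average type (on-path payoff 6203 − 180×9.2 = 4547) won't mimic when 4547 ≥ 11539 − 180·w*, i.e. w* ≥ 38.84.
Both must hold, so w* = max(25.26, 38.84) = 38.84. The average type's constraint binds.

38.84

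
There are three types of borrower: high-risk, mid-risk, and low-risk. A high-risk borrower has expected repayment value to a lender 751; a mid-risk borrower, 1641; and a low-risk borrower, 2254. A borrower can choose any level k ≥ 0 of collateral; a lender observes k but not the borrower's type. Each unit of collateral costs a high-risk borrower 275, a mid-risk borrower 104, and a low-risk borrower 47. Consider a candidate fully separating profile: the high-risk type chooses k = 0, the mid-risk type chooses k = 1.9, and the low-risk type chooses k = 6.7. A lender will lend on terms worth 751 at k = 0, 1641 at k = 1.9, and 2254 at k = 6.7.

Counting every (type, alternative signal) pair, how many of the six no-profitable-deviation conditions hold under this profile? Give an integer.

Mid-risk (own payoff 1641 − 104×1.9 = 1443.4): to k=0 gives 751 → no gain ✓; to k=6.7 gives 2254 − 104×6.7 = 1557.2 → profitable ✗.
Low-risk (own payoff 2254 − 47×6.7 = 1939.1): to k=0 gives 751 → no gain ✓; to k=1.9 gives 1641 − 47×1.9 = 1551.7 → no gain ✓.
High-risk (own payoff 751): to k=1.9 gives 1641 − 275×1.9 = 1118.5 → profitable ✗; to k=6.7 gives 2254 − 275×6.7 = 411.5 → no gain ✓.
4 of the 6 constraints hold; not an equilibrium.

4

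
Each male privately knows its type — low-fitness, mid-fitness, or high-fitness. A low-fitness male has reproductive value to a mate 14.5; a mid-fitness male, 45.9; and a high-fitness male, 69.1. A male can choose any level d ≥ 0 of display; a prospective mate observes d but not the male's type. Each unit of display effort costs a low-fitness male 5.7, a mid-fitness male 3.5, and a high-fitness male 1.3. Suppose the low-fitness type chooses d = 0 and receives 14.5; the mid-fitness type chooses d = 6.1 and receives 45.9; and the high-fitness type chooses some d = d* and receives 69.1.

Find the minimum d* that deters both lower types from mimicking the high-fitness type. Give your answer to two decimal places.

Low-fitness type (on-path payoff 14.5) won't mimic when 14.5 ≥ 69.1 − 5.7·d*, i.e. d* ≥ 9.58.
Mid-fitness type (on-path payoff 45.9 − 3.5×6.1 = 24.55) won't mimic when 24.55 ≥ 69.1 − 3.5·d*, i.e. d* ≥ 12.73.
Both must hold, so d* = max(9.58, 12.73) = 12.73. The mid-fitness type's constraint binds.

12.73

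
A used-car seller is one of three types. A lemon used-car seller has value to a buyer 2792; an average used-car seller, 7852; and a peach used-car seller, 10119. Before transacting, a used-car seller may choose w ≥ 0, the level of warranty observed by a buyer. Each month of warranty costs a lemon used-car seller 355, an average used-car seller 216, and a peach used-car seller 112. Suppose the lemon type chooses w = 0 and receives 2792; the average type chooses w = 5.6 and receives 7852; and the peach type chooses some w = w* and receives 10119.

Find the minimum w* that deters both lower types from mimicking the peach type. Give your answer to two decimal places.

Average type (on-path payoff 7852 − 216×5.6 = 6642.4) won't mimic when 6642.4 ≥ 10119 − 216·w*, i.e. w* ≥ 16.10.
Lemon type (on-path payoff 2792) won't mimic when 2792 ≥ 10119 − 355·w*, i.e. w* ≥ 20.64.
Both must hold, so w* = max(20.64, 16.10) = 20.64. The lemon type's constraint binds.

20.64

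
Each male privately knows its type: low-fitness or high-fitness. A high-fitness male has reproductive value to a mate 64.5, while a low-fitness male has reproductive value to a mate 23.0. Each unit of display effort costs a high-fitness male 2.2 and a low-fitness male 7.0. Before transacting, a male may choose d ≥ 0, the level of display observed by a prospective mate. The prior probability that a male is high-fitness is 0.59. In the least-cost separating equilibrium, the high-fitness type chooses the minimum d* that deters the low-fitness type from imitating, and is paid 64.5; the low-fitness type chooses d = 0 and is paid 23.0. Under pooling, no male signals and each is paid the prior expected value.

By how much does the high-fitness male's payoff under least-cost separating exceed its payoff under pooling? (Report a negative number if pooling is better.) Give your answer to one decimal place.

4.0

Least-cost separating signal: d* solves 23.0 = 64.5 − 7.0·d*, so d* = (64.5 − 23.0)/7.0 ≈ 5.9286.
High-fitness type's separating payoff: 64.5 − 2.2 × d* = 64.5 − 2.2 × (64.5 − 23.0)/7.0 = 64.5 − 91.3/7.0 ≈ 51.457.
Pooling payoff: 0.59 × 64.5 + 0.41 × 23.0 = 47.485.
Difference: 51.457 − 47.485 = 3.972, i.e. 4.0 to one decimal place.
The high-fitness type prefers to separate.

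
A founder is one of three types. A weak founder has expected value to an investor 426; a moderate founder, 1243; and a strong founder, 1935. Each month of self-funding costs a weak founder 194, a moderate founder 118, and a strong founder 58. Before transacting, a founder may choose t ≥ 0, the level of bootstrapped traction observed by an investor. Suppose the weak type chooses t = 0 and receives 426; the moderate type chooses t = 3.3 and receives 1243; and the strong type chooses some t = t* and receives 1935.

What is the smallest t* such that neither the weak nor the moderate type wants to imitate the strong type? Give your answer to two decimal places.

Moderate type (on-path payoff 1243 − 118×3.3 = 853.6) won't mimic when 853.6 ≥ 1935 − 118·t*, i.e. t* ≥ 9.16.
Weak type (on-path payoff 426) won't mimic when 426 ≥ 1935 − 194·t*, i.e. t* ≥ 7.78.
Both must hold, so t* = max(7.78, 9.16) = 9.16. The moderate type's constraint binds.

9.16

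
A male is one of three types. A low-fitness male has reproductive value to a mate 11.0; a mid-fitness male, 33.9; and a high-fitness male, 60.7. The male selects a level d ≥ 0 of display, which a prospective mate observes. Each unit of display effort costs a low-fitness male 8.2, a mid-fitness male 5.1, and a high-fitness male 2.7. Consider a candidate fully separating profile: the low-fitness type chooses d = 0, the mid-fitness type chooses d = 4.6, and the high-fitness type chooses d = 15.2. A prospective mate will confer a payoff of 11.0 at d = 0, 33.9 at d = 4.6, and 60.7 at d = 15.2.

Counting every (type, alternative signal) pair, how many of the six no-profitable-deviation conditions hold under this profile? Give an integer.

Low-fitness (own payoff 11.0): to d=4.6 gives 33.9 − 8.2×4.6 = -3.82 → no gain ✓; to d=15.2 gives 60.7 − 8.2×15.2 = -63.94 → no gain ✓.
High-fitness (own payoff 60.7 − 2.7×15.2 = 19.66): to d=0 gives 11.0 → no gain ✓; to d=4.6 gives 33.9 − 2.7×4.6 = 21.48 → profitable ✗.
Mid-fitness (own payoff 33.9 − 5.1×4.6 = 10.44): to d=0 gives 11.0 → profitable ✗; to d=15.2 gives 60.7 − 5.1×15.2 = -16.82 → no gain ✓.
4 of the 6 constraints hold; not an equilibrium.

4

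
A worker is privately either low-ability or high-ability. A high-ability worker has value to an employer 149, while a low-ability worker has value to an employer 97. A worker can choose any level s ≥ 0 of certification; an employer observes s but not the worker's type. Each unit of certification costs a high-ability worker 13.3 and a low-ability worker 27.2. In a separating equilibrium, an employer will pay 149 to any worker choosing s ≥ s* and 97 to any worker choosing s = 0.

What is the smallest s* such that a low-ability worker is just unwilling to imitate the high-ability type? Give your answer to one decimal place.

1.9

A low-ability worker choosing s = 0 receives 97.
Imitating at s* instead would pay 149 at cost 27.2·s*, netting 149 − 27.2·s*.
Indifference: 97 = 149 − 27.2·s*, so s* = (149 − 97) / 27.2 ≈ 1.9.
At s* the low-ability type's incentive constraint just binds; the high-ability type strictly prefers s* since its per-unit cost is lower.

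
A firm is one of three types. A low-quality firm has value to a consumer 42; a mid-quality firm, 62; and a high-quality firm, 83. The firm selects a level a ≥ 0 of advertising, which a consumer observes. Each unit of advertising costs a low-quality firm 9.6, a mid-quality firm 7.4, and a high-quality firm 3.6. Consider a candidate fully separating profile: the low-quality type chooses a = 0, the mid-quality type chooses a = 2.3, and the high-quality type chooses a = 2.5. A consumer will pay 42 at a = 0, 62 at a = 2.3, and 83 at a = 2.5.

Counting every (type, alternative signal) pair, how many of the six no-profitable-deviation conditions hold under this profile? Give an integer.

4

Mid-quality (own payoff 62 − 7.4×2.3 = 44.98): to a=0 gives 42 → no gain ✓; to a=2.5 gives 83 − 7.4×2.5 = 64.5 → profitable ✗.
High-quality (own payoff 83 − 3.6×2.5 = 74): to a=0 gives 42 → no gain ✓; to a=2.3 gives 62 − 3.6×2.3 = 53.72 → no gain ✓.
Low-quality (own payoff 42): to a=2.3 gives 62 − 9.6×2.3 = 39.92 → no gain ✓; to a=2.5 gives 83 − 9.6×2.5 = 59 → profitable ✗.
4 of the 6 constraints hold; not an equilibrium.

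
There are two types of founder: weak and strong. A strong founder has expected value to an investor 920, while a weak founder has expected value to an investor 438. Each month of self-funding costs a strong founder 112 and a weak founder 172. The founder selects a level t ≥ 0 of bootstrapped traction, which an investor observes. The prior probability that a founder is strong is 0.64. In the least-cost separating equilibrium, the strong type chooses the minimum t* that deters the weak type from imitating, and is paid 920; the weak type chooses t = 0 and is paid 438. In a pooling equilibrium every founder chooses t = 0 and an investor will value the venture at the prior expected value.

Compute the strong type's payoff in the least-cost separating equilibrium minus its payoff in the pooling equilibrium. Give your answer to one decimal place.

Least-cost separating signal: t* solves 438 = 920 − 172·t*, so t* = (920 − 438)/172 ≈ 2.8023.
Strong type's separating payoff: 920 − 112 × t* = 920 − 112 × (920 − 438)/172 = 920 − 53984/172 ≈ 606.140.
Pooling payoff: 0.64 × 920 + 0.36 × 438 = 746.48.
Difference: 606.140 − 746.48 = -140.34, i.e. -140.3 to one decimal place.
The strong type would prefer the pooling outcome.

-140.3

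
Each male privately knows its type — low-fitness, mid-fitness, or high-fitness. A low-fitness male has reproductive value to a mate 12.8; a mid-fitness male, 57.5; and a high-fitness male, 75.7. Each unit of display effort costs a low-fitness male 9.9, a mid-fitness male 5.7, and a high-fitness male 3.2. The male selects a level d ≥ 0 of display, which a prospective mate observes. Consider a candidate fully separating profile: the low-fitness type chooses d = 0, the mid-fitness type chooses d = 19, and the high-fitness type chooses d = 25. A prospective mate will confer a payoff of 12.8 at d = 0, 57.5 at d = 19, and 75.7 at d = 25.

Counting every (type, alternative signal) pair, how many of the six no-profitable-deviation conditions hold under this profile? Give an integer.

3

High-fitness (own payoff 75.7 − 3.2×25 = -4.3): to d=0 gives 12.8 → profitable ✗; to d=19 gives 57.5 − 3.2×19 = -3.3 → profitable ✗.
Mid-fitness (own payoff 57.5 − 5.7×19 = -50.8): to d=0 gives 12.8 → profitable ✗; to d=25 gives 75.7 − 5.7×25 = -66.8 → no gain ✓.
Low-fitness (own payoff 12.8): to d=19 gives 57.5 − 9.9×19 = -130.6 → no gain ✓; to d=25 gives 75.7 − 9.9×25 = -171.8 → no gain ✓.
3 of the 6 constraints hold; not an equilibrium.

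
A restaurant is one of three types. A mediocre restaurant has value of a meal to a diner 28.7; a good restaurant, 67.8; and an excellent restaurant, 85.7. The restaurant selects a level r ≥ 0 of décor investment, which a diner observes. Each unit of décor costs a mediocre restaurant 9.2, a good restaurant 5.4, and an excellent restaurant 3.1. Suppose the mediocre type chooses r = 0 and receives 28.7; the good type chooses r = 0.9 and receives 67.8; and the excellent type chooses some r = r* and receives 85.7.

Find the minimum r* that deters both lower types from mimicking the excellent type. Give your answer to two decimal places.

Mediocre type (on-path payoff 28.7) won't mimic when 28.7 ≥ 85.7 − 9.2·r*, i.e. r* ≥ 6.20.
Good type (on-path payoff 67.8 − 5.4×0.9 = 62.94) won't mimic when 62.94 ≥ 85.7 − 5.4·r*, i.e. r* ≥ 4.21.
Both must hold, so r* = max(6.20, 4.21) = 6.20. The mediocre type's constraint binds.

6.20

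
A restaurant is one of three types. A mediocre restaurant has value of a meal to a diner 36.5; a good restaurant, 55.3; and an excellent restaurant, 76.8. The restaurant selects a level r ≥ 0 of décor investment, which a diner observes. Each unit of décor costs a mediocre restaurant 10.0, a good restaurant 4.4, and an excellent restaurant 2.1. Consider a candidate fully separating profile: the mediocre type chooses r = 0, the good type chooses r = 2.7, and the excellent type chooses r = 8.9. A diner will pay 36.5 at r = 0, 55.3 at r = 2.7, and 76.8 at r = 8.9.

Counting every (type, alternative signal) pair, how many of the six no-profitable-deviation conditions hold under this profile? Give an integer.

Mediocre (own payoff 36.5): to r=2.7 gives 55.3 − 10.0×2.7 = 28.3 → no gain ✓; to r=8.9 gives 76.8 − 10.0×8.9 = -12.2 → no gain ✓.
Good (own payoff 55.3 − 4.4×2.7 = 43.42): to r=0 gives 36.5 → no gain ✓; to r=8.9 gives 76.8 − 4.4×8.9 = 37.64 → no gain ✓.
Excellent (own payoff 76.8 − 2.1×8.9 = 58.11): to r=0 gives 36.5 → no gain ✓; to r=2.7 gives 55.3 − 2.1×2.7 = 49.63 → no gain ✓.
6 of the 6 constraints hold; this profile is a separating equilibrium.

6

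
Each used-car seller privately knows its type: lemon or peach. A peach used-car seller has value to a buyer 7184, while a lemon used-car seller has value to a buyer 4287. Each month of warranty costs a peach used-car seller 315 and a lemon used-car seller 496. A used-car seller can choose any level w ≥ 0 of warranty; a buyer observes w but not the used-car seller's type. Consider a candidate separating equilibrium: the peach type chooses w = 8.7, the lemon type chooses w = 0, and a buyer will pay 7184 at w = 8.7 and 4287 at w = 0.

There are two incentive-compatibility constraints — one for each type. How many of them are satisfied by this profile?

2

Peach type: signal → 7184 − 315 × 8.7 = 4443.5; deviate to 0 → 4287. IC holds (4443.5 ≥ 4287).
Lemon type: stay at 0 → 4287; mimic → 7184 − 496 × 8.7 = 2868.8. IC holds (4287 ≥ 2868.8).
2 of 2 constraints hold, so this is a separating equilibrium.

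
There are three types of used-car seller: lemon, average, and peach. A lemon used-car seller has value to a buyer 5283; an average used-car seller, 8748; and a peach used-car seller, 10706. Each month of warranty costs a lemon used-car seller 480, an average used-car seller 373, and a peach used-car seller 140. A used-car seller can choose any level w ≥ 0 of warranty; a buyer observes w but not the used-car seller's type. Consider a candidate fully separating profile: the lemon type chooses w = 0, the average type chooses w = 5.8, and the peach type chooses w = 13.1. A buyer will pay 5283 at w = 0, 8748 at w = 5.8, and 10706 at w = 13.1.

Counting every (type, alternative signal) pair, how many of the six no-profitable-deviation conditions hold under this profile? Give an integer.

5

Average (own payoff 8748 − 373×5.8 = 6584.6): to w=0 gives 5283 → no gain ✓; to w=13.1 gives 10706 − 373×13.1 = 5819.7 → no gain ✓.
Lemon (own payoff 5283): to w=5.8 gives 8748 − 480×5.8 = 5964 → profitable ✗; to w=13.1 gives 10706 − 480×13.1 = 4418 → no gain ✓.
Peach (own payoff 10706 − 140×13.1 = 8872): to w=0 gives 5283 → no gain ✓; to w=5.8 gives 8748 − 140×5.8 = 7936 → no gain ✓.
5 of the 6 constraints hold; not an equilibrium.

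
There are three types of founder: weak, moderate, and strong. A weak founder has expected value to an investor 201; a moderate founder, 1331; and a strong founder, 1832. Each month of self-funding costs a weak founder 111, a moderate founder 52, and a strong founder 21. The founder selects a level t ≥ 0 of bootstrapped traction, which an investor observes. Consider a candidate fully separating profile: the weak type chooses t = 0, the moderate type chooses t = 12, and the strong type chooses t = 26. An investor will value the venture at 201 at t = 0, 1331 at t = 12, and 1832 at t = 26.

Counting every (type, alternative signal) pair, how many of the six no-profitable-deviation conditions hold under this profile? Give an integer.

6

Weak (own payoff 201): to t=12 gives 1331 − 111×12 = -1 → no gain ✓; to t=26 gives 1832 − 111×26 = -1054 → no gain ✓.
Moderate (own payoff 1331 − 52×12 = 707): to t=0 gives 201 → no gain ✓; to t=26 gives 1832 − 52×26 = 480 → no gain ✓.
Strong (own payoff 1832 − 21×26 = 1286): to t=0 gives 201 → no gain ✓; to t=12 gives 1331 − 21×12 = 1079 → no gain ✓.
6 of the 6 constraints hold; this profile is a separating equilibrium.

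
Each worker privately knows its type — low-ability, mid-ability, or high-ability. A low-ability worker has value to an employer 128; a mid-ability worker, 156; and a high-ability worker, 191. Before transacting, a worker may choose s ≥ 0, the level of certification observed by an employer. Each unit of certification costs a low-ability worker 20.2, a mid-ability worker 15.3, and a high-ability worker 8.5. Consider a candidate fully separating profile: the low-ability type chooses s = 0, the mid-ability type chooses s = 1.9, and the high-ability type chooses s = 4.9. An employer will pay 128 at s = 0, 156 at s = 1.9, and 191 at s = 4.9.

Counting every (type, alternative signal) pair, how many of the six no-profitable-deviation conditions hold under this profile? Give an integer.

High-ability (own payoff 191 − 8.5×4.9 = 149.35): to s=0 gives 128 → no gain ✓; to s=1.9 gives 156 − 8.5×1.9 = 139.85 → no gain ✓.
Mid-ability (own payoff 156 − 15.3×1.9 = 126.93): to s=0 gives 128 → profitable ✗; to s=4.9 gives 191 − 15.3×4.9 = 116.03 → no gain ✓.
Low-ability (own payoff 128): to s=1.9 gives 156 − 20.2×1.9 = 117.62 → no gain ✓; to s=4.9 gives 191 − 20.2×4.9 = 92.02 → no gain ✓.
5 of the 6 constraints hold; not an equilibrium.

5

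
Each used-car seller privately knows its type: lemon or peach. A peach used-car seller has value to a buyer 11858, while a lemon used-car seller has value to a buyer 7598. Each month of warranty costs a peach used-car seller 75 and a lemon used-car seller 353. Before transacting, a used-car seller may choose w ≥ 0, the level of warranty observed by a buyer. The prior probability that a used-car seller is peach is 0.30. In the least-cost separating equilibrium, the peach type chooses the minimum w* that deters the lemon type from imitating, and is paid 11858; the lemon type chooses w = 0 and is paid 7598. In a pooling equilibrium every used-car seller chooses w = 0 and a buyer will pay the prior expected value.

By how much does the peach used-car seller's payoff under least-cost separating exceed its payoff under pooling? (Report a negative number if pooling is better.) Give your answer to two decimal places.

Least-cost separating signal: w* solves 7598 = 11858 − 353·w*, so w* = (11858 − 7598)/353 ≈ 12.0680.
Peach type's separating payoff: 11858 − 75 × w* = 11858 − 75 × (11858 − 7598)/353 = 11858 − 319500/353 ≈ 10952.9008.
Pooling payoff: 0.30 × 11858 + 0.70 × 7598 = 8876.
Difference: 10952.9008 − 8876 = 2076.9008, i.e. 2076.90 to two decimal places.
The peach type prefers to separate.

2076.90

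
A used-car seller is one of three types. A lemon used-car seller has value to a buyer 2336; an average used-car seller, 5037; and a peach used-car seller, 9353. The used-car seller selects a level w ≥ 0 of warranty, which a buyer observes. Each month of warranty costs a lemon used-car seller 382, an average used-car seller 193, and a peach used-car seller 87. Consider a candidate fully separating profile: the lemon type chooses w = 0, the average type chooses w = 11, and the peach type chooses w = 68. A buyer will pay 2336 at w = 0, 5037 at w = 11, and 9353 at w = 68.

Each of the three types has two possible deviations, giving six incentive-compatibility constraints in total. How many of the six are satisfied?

5

Peach (own payoff 9353 − 87×68 = 3437): to w=0 gives 2336 → no gain ✓; to w=11 gives 5037 − 87×11 = 4080 → profitable ✗.
Lemon (own payoff 2336): to w=11 gives 5037 − 382×11 = 835 → no gain ✓; to w=68 gives 9353 − 382×68 = -16623 → no gain ✓.
Average (own payoff 5037 − 193×11 = 2914): to w=0 gives 2336 → no gain ✓; to w=68 gives 9353 − 193×68 = -3771 → no gain ✓.
5 of the 6 constraints hold; not an equilibrium.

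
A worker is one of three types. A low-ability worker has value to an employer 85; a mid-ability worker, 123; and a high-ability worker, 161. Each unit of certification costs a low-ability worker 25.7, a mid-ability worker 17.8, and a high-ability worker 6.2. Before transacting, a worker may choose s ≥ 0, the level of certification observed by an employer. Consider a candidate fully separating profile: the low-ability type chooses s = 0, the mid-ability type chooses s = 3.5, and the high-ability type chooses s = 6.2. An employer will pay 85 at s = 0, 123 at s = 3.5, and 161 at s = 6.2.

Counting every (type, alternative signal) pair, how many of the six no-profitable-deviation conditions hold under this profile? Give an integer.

Low-ability (own payoff 85): to s=3.5 gives 123 − 25.7×3.5 = 33.05 → no gain ✓; to s=6.2 gives 161 − 25.7×6.2 = 1.66 → no gain ✓.
Mid-ability (own payoff 123 − 17.8×3.5 = 60.7): to s=0 gives 85 → profitable ✗; to s=6.2 gives 161 − 17.8×6.2 = 50.64 → no gain ✓.
High-ability (own payoff 161 − 6.2×6.2 = 122.56): to s=0 gives 85 → no gain ✓; to s=3.5 gives 123 − 6.2×3.5 = 101.3 → no gain ✓.
5 of the 6 constraints hold; not an equilibrium.

5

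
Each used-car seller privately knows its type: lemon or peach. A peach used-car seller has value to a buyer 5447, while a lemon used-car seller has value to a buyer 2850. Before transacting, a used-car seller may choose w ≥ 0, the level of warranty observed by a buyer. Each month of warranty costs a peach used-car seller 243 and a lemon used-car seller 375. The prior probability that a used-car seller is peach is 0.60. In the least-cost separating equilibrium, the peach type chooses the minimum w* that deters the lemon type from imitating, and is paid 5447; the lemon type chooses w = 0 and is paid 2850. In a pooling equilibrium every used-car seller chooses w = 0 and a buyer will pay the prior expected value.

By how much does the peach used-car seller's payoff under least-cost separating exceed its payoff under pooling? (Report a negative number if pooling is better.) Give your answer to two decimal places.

-644.06

Least-cost separating signal: w* solves 2850 = 5447 − 375·w*, so w* = (5447 − 2850)/375 ≈ 6.9253.
Peach type's separating payoff: 5447 − 243 × w* = 5447 − 243 × (5447 − 2850)/375 = 5447 − 631071/375 = 3764.144.
Pooling payoff: 0.60 × 5447 + 0.40 × 2850 = 4408.2.
Difference: 3764.144 − 4408.2 = -644.056, i.e. -644.06 to two decimal places.
The peach type would prefer the pooling outcome.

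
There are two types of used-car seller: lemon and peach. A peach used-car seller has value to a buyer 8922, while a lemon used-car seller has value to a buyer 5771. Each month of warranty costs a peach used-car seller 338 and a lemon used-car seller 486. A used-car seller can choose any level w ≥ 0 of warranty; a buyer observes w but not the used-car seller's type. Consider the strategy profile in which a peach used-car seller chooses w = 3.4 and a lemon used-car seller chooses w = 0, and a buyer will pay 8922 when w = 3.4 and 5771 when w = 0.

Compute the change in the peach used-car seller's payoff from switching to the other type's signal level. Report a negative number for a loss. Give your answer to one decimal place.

Playing w = 3.4 the peach used-car seller receives 8922 − 338 × 3.4 = 7772.8.
Deviating to w = 0 yields 5771 instead.
Gain from deviating: 5771 − 7772.8 = -2001.8.
The gain is negative, so the peach type's incentive-compatibility constraint is satisfied.

-2001.8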